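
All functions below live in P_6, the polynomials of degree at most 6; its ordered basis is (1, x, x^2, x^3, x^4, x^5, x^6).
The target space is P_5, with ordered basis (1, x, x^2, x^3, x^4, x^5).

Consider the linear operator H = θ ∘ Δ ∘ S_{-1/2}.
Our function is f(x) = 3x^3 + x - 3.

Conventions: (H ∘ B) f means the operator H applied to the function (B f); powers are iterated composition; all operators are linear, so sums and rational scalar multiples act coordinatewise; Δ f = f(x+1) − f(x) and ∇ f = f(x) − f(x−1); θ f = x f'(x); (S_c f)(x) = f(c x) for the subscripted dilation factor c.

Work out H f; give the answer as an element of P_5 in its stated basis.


S_{-1/2} f = -(3/8)x^3 - (1/2)x - 3
Δ S_{-1/2} f = -(9/8)x^2 - (9/8)x - 7/8
θ Δ S_{-1/2} f = -(9/4)x^2 - (9/8)x

the result is g(x) = -(9/4)x^2 - (9/8)x


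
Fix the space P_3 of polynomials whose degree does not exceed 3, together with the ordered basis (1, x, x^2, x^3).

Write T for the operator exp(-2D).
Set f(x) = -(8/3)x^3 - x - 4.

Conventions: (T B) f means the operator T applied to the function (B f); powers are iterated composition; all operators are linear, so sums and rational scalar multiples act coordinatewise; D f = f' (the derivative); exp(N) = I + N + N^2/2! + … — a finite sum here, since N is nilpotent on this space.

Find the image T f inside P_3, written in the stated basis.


the result is g(x) = -(8/3)x^3 + 16x^2 - 33x + 58/3

order-1 term: 16x^2 + 2
order-2 term: -32x
order-3 term: 64/3
the series for exp(-2D) f terminates at order 3
exp(-2D) f = -(8/3)x^3 + 16x^2 - 33x + 58/3


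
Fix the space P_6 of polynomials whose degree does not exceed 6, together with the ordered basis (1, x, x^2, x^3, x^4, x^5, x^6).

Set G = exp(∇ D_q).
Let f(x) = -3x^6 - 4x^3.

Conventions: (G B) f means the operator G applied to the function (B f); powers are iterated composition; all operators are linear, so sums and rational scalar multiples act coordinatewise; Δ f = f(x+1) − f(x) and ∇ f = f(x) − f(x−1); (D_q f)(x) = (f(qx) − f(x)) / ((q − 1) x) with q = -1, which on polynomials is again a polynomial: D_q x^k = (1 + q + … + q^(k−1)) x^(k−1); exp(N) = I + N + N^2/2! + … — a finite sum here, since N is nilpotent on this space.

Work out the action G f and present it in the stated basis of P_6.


the image equals g(x) = -3x^6 - 4x^3 - 8x + 4

order-1 term: -8x + 4
the series for exp(∇ D_q) f terminates at order 1
exp(∇ D_q) f = -3x^6 - 4x^3 - 8x + 4


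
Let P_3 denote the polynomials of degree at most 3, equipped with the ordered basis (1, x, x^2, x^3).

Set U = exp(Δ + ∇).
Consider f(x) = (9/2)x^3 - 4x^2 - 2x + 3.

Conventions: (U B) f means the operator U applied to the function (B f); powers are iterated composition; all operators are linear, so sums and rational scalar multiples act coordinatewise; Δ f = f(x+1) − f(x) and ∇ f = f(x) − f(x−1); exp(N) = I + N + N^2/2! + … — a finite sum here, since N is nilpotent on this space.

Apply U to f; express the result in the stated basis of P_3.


the result is g(x) = (9/2)x^3 + 23x^2 + 36x + 28

order-1 term: 27x^2 - 16x + 5
order-2 term: 54x - 16
order-3 term: 36
the series for exp(Δ + ∇) f terminates at order 3
exp(Δ + ∇) f = (9/2)x^3 + 23x^2 + 36x + 28


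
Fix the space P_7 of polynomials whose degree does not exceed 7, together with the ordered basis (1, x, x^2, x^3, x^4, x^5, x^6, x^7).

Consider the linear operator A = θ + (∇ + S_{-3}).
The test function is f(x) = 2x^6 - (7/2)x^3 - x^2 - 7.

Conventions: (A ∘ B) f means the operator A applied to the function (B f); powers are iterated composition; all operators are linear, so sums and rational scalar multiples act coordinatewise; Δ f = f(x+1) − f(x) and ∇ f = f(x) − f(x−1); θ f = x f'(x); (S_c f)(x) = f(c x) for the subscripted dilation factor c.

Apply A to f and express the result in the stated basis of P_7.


the image equals g(x) = 1470x^6 + 12x^5 - 30x^4 + 124x^3 - (103/2)x^2 + (41/2)x - 23/2

θ f = 12x^6 - (21/2)x^3 - 2x^2
∇ f = 12x^5 - 30x^4 + 40x^3 - (81/2)x^2 + (41/2)x - 9/2
S_{-3} f = 1458x^6 + (189/2)x^3 - 9x^2 - 7
(∇ + S_{-3}) f = 1458x^6 + 12x^5 - 30x^4 + (269/2)x^3 - (99/2)x^2 + (41/2)x - 23/2
(θ + (∇ + S_{-3})) f = 1470x^6 + 12x^5 - 30x^4 + 124x^3 - (103/2)x^2 + (41/2)x - 23/2


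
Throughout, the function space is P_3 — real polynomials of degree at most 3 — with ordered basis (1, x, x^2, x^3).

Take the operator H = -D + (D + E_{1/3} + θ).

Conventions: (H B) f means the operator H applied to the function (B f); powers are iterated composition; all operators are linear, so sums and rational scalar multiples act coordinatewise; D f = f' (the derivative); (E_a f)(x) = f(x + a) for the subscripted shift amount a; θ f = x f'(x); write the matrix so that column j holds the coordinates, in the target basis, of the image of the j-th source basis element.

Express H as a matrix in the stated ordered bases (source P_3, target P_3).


the matrix is [[1, 1/3, 1/9, 1/27]; [0, 2, 2/3, 1/3]; [0, 0, 3, 1]; [0, 0, 0, 4]] (rows listed top to bottom)

image of 1: 1
image of x: 2x + 1/3
image of x^2: 3x^2 + (2/3)x + 1/9
image of x^3: 4x^3 + x^2 + (1/3)x + 1/27
each image's coordinates form column j of the matrix


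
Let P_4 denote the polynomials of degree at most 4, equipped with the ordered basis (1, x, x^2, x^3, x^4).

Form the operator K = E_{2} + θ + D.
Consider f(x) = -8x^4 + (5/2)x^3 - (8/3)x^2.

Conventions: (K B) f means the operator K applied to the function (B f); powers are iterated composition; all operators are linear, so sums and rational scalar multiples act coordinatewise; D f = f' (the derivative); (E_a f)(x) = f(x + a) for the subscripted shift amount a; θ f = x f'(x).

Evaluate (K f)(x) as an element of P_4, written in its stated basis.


the image equals g(x) = -40x^4 - 86x^3 - (355/2)x^2 - 242x - 356/3

E_{2} f = -8x^4 - (123/2)x^3 - (539/3)x^2 - (710/3)x - 356/3
θ f = -32x^4 + (15/2)x^3 - (16/3)x^2
D f = -32x^3 + (15/2)x^2 - (16/3)x
(E_{2} + θ + D) f = -40x^4 - 86x^3 - (355/2)x^2 - 242x - 356/3


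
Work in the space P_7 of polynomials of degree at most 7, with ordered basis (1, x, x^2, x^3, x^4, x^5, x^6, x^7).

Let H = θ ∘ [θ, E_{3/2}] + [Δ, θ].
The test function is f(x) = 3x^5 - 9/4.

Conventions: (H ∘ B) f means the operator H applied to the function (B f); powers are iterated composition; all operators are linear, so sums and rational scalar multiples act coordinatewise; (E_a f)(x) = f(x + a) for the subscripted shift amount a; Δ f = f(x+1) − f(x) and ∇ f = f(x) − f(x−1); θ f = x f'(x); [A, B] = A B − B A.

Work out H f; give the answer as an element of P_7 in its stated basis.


E_{3/2} f = 3x^5 + (45/2)x^4 + (135/2)x^3 + (405/4)x^2 + (1215/16)x + 657/32
θ E_{3/2} f = 15x^5 + 90x^4 + (405/2)x^3 + (405/2)x^2 + (1215/16)x
θ f = 15x^5
E_{3/2} θ f = 15x^5 + (225/2)x^4 + (675/2)x^3 + (2025/4)x^2 + (6075/16)x + 3645/32
[θ, E_{3/2}] f = -(45/2)x^4 - 135x^3 - (1215/4)x^2 - (1215/4)x - 3645/32
θ [θ, E_{3/2}] f = -90x^4 - 405x^3 - (1215/2)x^2 - (1215/4)x
θ f = 15x^5
Δ θ f = 75x^4 + 150x^3 + 150x^2 + 75x + 15
Δ f = 15x^4 + 30x^3 + 30x^2 + 15x + 3
θ Δ f = 60x^4 + 90x^3 + 60x^2 + 15x
[Δ, θ] f = 15x^4 + 60x^3 + 90x^2 + 60x + 15
(θ ∘ [θ, E_{3/2}] + [Δ, θ]) f = -75x^4 - 345x^3 - (1035/2)x^2 - (975/4)x + 15

g(x) = -75x^4 - 345x^3 - (1035/2)x^2 - (975/4)x + 15


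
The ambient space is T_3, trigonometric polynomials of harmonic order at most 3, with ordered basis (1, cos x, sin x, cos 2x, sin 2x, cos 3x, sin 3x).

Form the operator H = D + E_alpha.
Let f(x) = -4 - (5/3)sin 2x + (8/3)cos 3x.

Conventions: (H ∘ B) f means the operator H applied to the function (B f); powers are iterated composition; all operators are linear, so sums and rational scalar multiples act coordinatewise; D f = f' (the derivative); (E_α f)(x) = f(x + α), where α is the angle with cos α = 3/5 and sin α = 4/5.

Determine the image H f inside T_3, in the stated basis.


g(x) = -4 - (74/15)cos 2x + (7/15)sin 2x - (312/125)cos 3x - (3352/375)sin 3x

D f = -(10/3)cos 2x - 8sin 3x
E_alpha f = -4 - (8/5)cos 2x + (7/15)sin 2x - (312/125)cos 3x - (352/375)sin 3x
(D + E_alpha) f = -4 - (74/15)cos 2x + (7/15)sin 2x - (312/125)cos 3x - (3352/375)sin 3x


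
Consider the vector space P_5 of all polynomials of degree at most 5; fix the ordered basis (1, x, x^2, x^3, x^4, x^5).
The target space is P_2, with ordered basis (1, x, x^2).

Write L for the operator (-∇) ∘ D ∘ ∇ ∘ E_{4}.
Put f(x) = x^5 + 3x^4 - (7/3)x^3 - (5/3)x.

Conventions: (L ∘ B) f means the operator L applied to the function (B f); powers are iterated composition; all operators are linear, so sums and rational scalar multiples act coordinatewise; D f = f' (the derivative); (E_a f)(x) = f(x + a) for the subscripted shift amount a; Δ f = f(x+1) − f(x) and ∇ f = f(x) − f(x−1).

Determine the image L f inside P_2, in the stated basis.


the result is g(x) = -60x^2 - 432x - 752

E_{4} f = x^5 + 23x^4 + (617/3)x^3 + 900x^2 + (5803/3)x + 1636
∇ E_{4} f = 5x^4 + 82x^3 + 489x^2 + 1270x + 1218
D ∇ E_{4} f = 20x^3 + 246x^2 + 978x + 1270
∇ (D ∘ ∇ ∘ E_{4}) f = 60x^2 + 432x + 752
(-∇) (D ∘ ∇ ∘ E_{4}) f = -60x^2 - 432x - 752


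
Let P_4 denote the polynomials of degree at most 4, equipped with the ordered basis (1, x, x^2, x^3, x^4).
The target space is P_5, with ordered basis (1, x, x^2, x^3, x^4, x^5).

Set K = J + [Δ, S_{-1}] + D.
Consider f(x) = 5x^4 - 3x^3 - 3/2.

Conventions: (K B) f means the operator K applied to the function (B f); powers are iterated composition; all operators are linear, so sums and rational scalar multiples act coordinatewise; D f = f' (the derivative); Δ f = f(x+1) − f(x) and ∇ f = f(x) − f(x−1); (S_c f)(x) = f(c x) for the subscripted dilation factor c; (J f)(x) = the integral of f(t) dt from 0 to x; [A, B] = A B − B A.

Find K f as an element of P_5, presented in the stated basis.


J f = x^5 - (3/4)x^4 - (3/2)x
S_{-1} f = 5x^4 + 3x^3 - 3/2
Δ S_{-1} f = 20x^3 + 39x^2 + 29x + 8
Δ f = 20x^3 + 21x^2 + 11x + 2
S_{-1} Δ f = -20x^3 + 21x^2 - 11x + 2
[Δ, S_{-1}] f = 40x^3 + 18x^2 + 40x + 6
D f = 20x^3 - 9x^2
(J + [Δ, S_{-1}] + D) f = x^5 - (3/4)x^4 + 60x^3 + 9x^2 + (77/2)x + 6

the image equals g(x) = x^5 - (3/4)x^4 + 60x^3 + 9x^2 + (77/2)x + 6


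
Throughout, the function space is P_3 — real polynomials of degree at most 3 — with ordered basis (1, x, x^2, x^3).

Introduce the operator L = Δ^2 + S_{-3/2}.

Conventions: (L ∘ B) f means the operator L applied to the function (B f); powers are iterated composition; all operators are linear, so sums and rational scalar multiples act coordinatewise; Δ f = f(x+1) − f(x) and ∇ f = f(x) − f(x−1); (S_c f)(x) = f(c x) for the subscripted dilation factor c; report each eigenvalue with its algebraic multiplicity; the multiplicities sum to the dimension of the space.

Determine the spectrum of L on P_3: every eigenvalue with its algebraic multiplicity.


λ = -27/8 (multiplicity 1), λ = -3/2 (multiplicity 1), λ = 1 (multiplicity 1), λ = 9/4 (multiplicity 1)

image of 1: 1
image of x: -(3/2)x
image of x^2: (9/4)x^2 + 2
image of x^3: -(27/8)x^3 + 6x + 6
the matrix is upper triangular; its diagonal is (1, -3/2, 9/4, -27/8)
for a triangular matrix the eigenvalues are the diagonal entries, with algebraic multiplicity their repetition count


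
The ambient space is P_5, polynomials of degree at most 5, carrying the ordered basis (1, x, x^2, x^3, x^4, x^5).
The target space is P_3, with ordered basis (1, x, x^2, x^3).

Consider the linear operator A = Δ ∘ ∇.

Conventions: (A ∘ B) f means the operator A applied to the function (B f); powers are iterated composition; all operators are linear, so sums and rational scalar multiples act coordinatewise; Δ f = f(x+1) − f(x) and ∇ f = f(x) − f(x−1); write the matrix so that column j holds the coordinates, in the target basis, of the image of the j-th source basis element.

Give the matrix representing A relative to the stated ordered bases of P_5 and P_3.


the matrix is [[0, 0, 2, 0, 2, 0]; [0, 0, 0, 6, 0, 10]; [0, 0, 0, 0, 12, 0]; [0, 0, 0, 0, 0, 20]] (rows listed top to bottom)

image of 1: 0
image of x: 0
image of x^2: 2
image of x^3: 6x
image of x^4: 12x^2 + 2
image of x^5: 20x^3 + 10x
each image's coordinates form column j of the matrix


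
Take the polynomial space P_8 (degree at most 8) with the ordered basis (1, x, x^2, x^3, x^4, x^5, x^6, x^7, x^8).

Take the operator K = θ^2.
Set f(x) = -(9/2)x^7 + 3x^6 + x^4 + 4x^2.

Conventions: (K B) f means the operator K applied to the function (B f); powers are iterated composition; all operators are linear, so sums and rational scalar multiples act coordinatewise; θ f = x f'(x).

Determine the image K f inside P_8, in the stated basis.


the result is g(x) = -(441/2)x^7 + 108x^6 + 16x^4 + 16x^2

θ f = -(63/2)x^7 + 18x^6 + 4x^4 + 8x^2
θ θ f = -(441/2)x^7 + 108x^6 + 16x^4 + 16x^2


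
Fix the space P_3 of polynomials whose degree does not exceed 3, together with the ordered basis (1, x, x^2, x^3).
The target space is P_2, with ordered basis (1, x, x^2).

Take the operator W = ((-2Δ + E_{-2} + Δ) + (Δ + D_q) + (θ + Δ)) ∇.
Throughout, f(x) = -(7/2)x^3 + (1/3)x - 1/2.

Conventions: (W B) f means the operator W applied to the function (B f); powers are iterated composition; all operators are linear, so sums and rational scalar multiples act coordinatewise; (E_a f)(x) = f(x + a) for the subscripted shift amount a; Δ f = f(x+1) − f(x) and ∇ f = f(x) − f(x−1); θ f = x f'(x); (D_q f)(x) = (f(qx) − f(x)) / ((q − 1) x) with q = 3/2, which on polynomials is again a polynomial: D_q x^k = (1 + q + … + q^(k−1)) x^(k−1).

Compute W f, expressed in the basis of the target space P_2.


∇ f = -(21/2)x^2 + (21/2)x - 19/6
Δ ∇ f = -21x
(-2Δ) ∇ f = 42x
E_{-2} ∇ f = -(21/2)x^2 + (105/2)x - 397/6
Δ ∇ f = -21x
(-2Δ + E_{-2} + Δ) ∇ f = -(21/2)x^2 + (147/2)x - 397/6
Δ ∇ f = -21x
D_q ∇ f = -(105/4)x + 21/2
(Δ + D_q) ∇ f = -(189/4)x + 21/2
θ ∇ f = -21x^2 + (21/2)x
Δ ∇ f = -21x
(θ + Δ) ∇ f = -21x^2 - (21/2)x
((-2Δ + E_{-2} + Δ) + (Δ + D_q) + (θ + Δ)) ∇ f = -(63/2)x^2 + (63/4)x - 167/3

the result is g(x) = -(63/2)x^2 + (63/4)x - 167/3


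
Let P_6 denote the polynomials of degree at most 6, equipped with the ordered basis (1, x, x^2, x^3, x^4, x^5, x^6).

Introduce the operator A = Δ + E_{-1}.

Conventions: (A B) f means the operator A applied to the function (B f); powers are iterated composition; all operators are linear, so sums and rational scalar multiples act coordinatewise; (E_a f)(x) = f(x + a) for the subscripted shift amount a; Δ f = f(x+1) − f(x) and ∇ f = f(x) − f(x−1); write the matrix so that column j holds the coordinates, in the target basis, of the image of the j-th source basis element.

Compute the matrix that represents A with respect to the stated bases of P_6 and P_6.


image of 1: 1
image of x: x
image of x^2: x^2 + 2
image of x^3: x^3 + 6x
image of x^4: x^4 + 12x^2 + 2
image of x^5: x^5 + 20x^3 + 10x
image of x^6: x^6 + 30x^4 + 30x^2 + 2
each image's coordinates form column j of the matrix

the matrix is [[1, 0, 2, 0, 2, 0, 2]; [0, 1, 0, 6, 0, 10, 0]; [0, 0, 1, 0, 12, 0, 30]; [0, 0, 0, 1, 0, 20, 0]; [0, 0, 0, 0, 1, 0, 30]; [0, 0, 0, 0, 0, 1, 0]; [0, 0, 0, 0, 0, 0, 1]] (rows listed top to bottom)


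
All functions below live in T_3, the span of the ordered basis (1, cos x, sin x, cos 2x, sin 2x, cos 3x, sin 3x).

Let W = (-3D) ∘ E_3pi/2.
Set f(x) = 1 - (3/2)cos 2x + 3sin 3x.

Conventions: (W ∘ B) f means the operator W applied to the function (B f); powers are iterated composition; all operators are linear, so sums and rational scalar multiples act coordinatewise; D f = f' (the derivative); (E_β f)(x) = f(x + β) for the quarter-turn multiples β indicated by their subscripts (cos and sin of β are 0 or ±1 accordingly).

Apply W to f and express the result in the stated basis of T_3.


the image equals g(x) = 9sin 2x + 27sin 3x

E_3pi/2 f = 1 + (3/2)cos 2x + 3cos 3x
D E_3pi/2 f = -3sin 2x - 9sin 3x
(-3D) E_3pi/2 f = 9sin 2x + 27sin 3x


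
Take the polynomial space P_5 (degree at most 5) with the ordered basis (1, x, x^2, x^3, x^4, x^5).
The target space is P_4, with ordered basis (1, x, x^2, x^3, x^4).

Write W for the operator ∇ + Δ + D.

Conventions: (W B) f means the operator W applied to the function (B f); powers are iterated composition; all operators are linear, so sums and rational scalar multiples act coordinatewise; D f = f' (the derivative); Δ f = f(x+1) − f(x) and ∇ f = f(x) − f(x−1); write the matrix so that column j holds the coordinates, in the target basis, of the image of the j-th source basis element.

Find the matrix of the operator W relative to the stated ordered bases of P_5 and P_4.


the matrix is [[0, 3, 0, 2, 0, 2]; [0, 0, 6, 0, 8, 0]; [0, 0, 0, 9, 0, 20]; [0, 0, 0, 0, 12, 0]; [0, 0, 0, 0, 0, 15]] (rows listed top to bottom)

image of 1: 0
image of x: 3
image of x^2: 6x
image of x^3: 9x^2 + 2
image of x^4: 12x^3 + 8x
image of x^5: 15x^4 + 20x^2 + 2
each image's coordinates form column j of the matrix


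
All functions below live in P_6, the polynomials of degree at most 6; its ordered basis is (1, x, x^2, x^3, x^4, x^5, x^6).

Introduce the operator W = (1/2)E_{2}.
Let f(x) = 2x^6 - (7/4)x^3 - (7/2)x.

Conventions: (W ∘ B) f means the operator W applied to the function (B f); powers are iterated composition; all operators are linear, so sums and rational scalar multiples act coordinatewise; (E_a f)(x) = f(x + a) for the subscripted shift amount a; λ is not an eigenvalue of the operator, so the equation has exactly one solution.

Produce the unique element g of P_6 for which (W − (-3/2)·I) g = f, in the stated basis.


g(x) = x^6 - 3x^5 - (15/2)x^4 + (33/8)x^3 + (621/16)x^2 + (305/16)x - 595/32

write g with unknown coordinates in the stated basis and equate coefficients in (W − (-3/2)·I) g = f
solving from the highest basis element down gives g = x^6 - 3x^5 - (15/2)x^4 + (33/8)x^3 + (621/16)x^2 + (305/16)x - 595/32
check: W g = (1/2)x^6 + (9/2)x^5 + (45/4)x^4 - (127/16)x^3 - (1863/32)x^2 - (1027/32)x + 1785/64
so W g − (-3/2)·g = 2x^6 - (7/4)x^3 - (7/2)x = f ✓


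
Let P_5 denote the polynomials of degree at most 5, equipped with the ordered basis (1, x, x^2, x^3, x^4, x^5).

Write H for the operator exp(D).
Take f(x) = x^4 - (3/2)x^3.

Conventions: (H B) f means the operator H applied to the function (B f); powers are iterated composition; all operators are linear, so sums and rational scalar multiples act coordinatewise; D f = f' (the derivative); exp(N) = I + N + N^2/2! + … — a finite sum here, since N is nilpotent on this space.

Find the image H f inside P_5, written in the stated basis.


order-1 term: 4x^3 - (9/2)x^2
order-2 term: 6x^2 - (9/2)x
order-3 term: 4x - 3/2
order-4 term: 1
the series for exp(D) f terminates at order 4
exp(D) f = x^4 + (5/2)x^3 + (3/2)x^2 - (1/2)x - 1/2

g(x) = x^4 + (5/2)x^3 + (3/2)x^2 - (1/2)x - 1/2


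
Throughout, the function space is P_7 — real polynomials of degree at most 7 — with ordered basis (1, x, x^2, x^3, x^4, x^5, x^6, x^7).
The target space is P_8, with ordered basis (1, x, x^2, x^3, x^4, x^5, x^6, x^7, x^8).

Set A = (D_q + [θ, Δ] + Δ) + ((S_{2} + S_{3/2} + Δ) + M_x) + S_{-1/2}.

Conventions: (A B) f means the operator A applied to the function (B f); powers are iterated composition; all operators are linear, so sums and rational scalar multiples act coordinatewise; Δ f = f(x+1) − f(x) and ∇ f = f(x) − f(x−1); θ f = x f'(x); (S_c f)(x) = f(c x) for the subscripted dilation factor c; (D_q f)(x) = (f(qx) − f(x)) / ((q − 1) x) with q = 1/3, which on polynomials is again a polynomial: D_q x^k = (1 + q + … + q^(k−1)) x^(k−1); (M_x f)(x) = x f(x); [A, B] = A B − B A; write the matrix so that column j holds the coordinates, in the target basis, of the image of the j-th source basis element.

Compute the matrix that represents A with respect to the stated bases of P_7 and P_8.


image of 1: x + 3
image of x: x^2 + 3x + 2
image of x^2: x^3 + (13/2)x^2 + (10/3)x
image of x^3: x^4 + (45/4)x^3 + (40/9)x^2 - 1
image of x^4: x^5 + (169/8)x^4 + (148/27)x^3 - 4x - 2
image of x^5: x^6 + (633/16)x^5 + (526/81)x^4 - 10x^2 - 10x - 3
image of x^6: x^7 + (2413/32)x^6 + (1822/243)x^5 - 20x^3 - 30x^2 - 18x - 4
image of x^7: x^8 + (9285/64)x^7 + (6196/729)x^6 - 35x^4 - 70x^3 - 63x^2 - 28x - 5
each image's coordinates form column j of the matrix

the matrix is [[3, 2, 0, -1, -2, -3, -4, -5]; [1, 3, 10/3, 0, -4, -10, -18, -28]; [0, 1, 13/2, 40/9, 0, -10, -30, -63]; [0, 0, 1, 45/4, 148/27, 0, -20, -70]; [0, 0, 0, 1, 169/8, 526/81, 0, -35]; [0, 0, 0, 0, 1, 633/16, 1822/243, 0]; [0, 0, 0, 0, 0, 1, 2413/32, 6196/729]; [0, 0, 0, 0, 0, 0, 1, 9285/64]; [0, 0, 0, 0, 0, 0, 0, 1]] (rows listed top to bottom)


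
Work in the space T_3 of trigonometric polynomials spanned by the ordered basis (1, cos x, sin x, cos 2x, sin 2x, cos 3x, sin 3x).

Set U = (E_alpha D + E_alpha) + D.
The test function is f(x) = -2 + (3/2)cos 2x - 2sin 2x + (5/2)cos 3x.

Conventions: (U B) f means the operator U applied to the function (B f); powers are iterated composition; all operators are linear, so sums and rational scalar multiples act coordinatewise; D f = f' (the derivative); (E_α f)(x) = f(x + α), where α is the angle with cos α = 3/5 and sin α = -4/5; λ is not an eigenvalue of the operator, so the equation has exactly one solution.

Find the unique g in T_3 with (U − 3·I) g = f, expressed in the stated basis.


the image equals g(x) = 1 - (27/52)cos 2x + (43/26)sin 2x - (45/52)cos 3x - (5/104)sin 3x

write g with unknown coordinates in the stated basis and equate coefficients in (U − 3·I) g = f
solving from the highest basis element down gives g = 1 - (27/52)cos 2x + (43/26)sin 2x - (45/52)cos 3x - (5/104)sin 3x
check: U g = 1 - (3/52)cos 2x + (77/26)sin 2x - (5/52)cos 3x - (15/104)sin 3x
so U g − 3·g = -2 + (3/2)cos 2x - 2sin 2x + (5/2)cos 3x = f ✓


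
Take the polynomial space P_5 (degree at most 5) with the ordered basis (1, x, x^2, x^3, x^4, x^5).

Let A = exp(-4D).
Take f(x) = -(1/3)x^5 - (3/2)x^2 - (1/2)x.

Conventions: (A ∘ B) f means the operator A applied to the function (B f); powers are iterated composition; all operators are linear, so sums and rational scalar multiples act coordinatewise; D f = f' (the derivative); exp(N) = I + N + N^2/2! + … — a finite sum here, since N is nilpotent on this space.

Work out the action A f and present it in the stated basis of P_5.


the image equals g(x) = -(1/3)x^5 + (20/3)x^4 - (160/3)x^3 + (1271/6)x^2 - (2491/6)x + 958/3

order-1 term: (20/3)x^4 + 12x + 2
order-2 term: -(160/3)x^3 - 24
order-3 term: (640/3)x^2
order-4 term: -(1280/3)x
order-5 term: 1024/3
the series for exp(-4D) f terminates at order 5
exp(-4D) f = -(1/3)x^5 + (20/3)x^4 - (160/3)x^3 + (1271/6)x^2 - (2491/6)x + 958/3


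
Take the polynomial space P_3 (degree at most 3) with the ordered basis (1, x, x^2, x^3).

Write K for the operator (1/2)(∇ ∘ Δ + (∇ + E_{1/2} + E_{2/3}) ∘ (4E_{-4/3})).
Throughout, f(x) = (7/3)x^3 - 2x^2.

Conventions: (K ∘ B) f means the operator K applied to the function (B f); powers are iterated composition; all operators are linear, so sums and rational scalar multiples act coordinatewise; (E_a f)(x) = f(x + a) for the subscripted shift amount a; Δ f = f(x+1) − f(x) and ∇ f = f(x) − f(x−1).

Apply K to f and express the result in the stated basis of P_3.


Δ f = 7x^2 + 3x + 1/3
∇ Δ f = 14x - 4
E_{-4/3} f = (7/3)x^3 - (34/3)x^2 + (160/9)x - 736/81
(4E_{-4/3}) f = (28/3)x^3 - (136/3)x^2 + (640/9)x - 2944/81
∇ (4E_{-4/3}) f = 28x^2 - (356/3)x + 1132/9
E_{1/2} (4E_{-4/3}) f = (28/3)x^3 - (94/3)x^2 + (295/9)x - 1775/162
E_{2/3} (4E_{-4/3}) f = (28/3)x^3 - (80/3)x^2 + (208/9)x - 512/81
(∇ + E_{1/2} + E_{2/3}) (4E_{-4/3}) f = (56/3)x^3 - 30x^2 - (565/9)x + 217/2
(∇ ∘ Δ + (∇ + E_{1/2} + E_{2/3}) ∘ (4E_{-4/3})) f = (56/3)x^3 - 30x^2 - (439/9)x + 209/2
((1/2)(∇ ∘ Δ + (∇ + E_{1/2} + E_{2/3}) ∘ (4E_{-4/3}))) f = (28/3)x^3 - 15x^2 - (439/18)x + 209/4

the result is g(x) = (28/3)x^3 - 15x^2 - (439/18)x + 209/4


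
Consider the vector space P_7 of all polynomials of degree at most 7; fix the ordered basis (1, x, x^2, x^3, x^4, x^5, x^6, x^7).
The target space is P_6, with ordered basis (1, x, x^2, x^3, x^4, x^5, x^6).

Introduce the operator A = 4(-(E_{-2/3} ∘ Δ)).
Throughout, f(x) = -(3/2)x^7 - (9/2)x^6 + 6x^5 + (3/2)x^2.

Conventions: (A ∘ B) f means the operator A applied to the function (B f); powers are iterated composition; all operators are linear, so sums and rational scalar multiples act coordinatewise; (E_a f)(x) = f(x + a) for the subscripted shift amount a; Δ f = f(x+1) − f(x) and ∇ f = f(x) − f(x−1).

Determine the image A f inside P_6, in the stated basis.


Δ f = -(21/2)x^6 - (117/2)x^5 - 90x^4 - (165/2)x^3 - 39x^2 - (9/2)x + 3/2
E_{-2/3} Δ f = -(21/2)x^6 - (33/2)x^5 + 35x^4 - (725/18)x^3 + (254/9)x^2 - (287/54)x + 299/486
(-(E_{-2/3} ∘ Δ)) f = (21/2)x^6 + (33/2)x^5 - 35x^4 + (725/18)x^3 - (254/9)x^2 + (287/54)x - 299/486
(4(-(E_{-2/3} ∘ Δ))) f = 42x^6 + 66x^5 - 140x^4 + (1450/9)x^3 - (1016/9)x^2 + (574/27)x - 598/243

the result is g(x) = 42x^6 + 66x^5 - 140x^4 + (1450/9)x^3 - (1016/9)x^2 + (574/27)x - 598/243


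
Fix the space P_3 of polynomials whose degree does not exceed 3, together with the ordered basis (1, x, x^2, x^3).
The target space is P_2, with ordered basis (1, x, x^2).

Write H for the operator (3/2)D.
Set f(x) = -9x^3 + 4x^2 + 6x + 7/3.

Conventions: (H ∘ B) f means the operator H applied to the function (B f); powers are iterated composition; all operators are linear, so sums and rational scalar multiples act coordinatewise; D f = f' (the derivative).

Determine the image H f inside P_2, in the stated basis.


D f = -27x^2 + 8x + 6
((3/2)D) f = -(81/2)x^2 + 12x + 9

the result is g(x) = -(81/2)x^2 + 12x + 9


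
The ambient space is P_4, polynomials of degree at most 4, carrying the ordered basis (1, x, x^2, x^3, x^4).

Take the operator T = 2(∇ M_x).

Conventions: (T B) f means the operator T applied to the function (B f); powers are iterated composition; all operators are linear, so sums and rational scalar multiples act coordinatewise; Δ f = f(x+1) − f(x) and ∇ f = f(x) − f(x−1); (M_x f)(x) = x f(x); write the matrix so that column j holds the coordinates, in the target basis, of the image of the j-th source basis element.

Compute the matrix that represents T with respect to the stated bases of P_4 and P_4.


the matrix is [[2, -2, 2, -2, 2]; [0, 4, -6, 8, -10]; [0, 0, 6, -12, 20]; [0, 0, 0, 8, -20]; [0, 0, 0, 0, 10]] (rows listed top to bottom)

image of 1: 2
image of x: 4x - 2
image of x^2: 6x^2 - 6x + 2
image of x^3: 8x^3 - 12x^2 + 8x - 2
image of x^4: 10x^4 - 20x^3 + 20x^2 - 10x + 2
each image's coordinates form column j of the matrix


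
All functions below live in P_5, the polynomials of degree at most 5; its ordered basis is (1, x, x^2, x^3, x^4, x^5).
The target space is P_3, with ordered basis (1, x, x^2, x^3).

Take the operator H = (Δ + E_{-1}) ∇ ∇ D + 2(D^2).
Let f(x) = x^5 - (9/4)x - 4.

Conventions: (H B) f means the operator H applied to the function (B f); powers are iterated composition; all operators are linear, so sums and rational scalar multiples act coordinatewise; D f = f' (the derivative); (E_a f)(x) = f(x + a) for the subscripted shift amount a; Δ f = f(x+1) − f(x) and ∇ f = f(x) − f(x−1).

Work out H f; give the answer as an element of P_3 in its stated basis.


D f = 5x^4 - 9/4
∇ D f = 20x^3 - 30x^2 + 20x - 5
∇ ∇ D f = 60x^2 - 120x + 70
Δ (∇ ∇) D f = 120x - 60
E_{-1} (∇ ∇) D f = 60x^2 - 240x + 250
(Δ + E_{-1}) (∇ ∇) D f = 60x^2 - 120x + 190
D f = 5x^4 - 9/4
D D f = 20x^3
(2(D^2)) f = 40x^3
((Δ + E_{-1}) ∇ ∇ D + 2(D^2)) f = 40x^3 + 60x^2 - 120x + 190

g(x) = 40x^3 + 60x^2 - 120x + 190


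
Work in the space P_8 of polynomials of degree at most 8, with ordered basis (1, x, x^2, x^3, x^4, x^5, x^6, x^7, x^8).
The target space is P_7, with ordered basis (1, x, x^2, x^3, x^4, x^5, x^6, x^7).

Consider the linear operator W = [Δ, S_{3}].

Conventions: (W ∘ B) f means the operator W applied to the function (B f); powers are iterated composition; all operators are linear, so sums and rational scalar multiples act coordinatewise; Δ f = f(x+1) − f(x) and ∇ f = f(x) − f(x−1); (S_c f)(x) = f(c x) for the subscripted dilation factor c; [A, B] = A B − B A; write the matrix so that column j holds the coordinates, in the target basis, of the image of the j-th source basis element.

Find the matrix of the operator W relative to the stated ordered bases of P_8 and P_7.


the matrix is [[0, 2, 8, 26, 80, 242, 728, 2186, 6560]; [0, 0, 12, 72, 312, 1200, 4356, 15288, 52464]; [0, 0, 0, 54, 432, 2340, 10800, 45738, 183456]; [0, 0, 0, 0, 216, 2160, 14040, 75600, 365904]; [0, 0, 0, 0, 0, 810, 9720, 73710, 453600]; [0, 0, 0, 0, 0, 0, 2916, 40824, 353808]; [0, 0, 0, 0, 0, 0, 0, 10206, 163296]; [0, 0, 0, 0, 0, 0, 0, 0, 34992]] (rows listed top to bottom)

image of 1: 0
image of x: 2
image of x^2: 12x + 8
image of x^3: 54x^2 + 72x + 26
image of x^4: 216x^3 + 432x^2 + 312x + 80
image of x^5: 810x^4 + 2160x^3 + 2340x^2 + 1200x + 242
image of x^6: 2916x^5 + 9720x^4 + 14040x^3 + 10800x^2 + 4356x + 728
image of x^7: 10206x^6 + 40824x^5 + 73710x^4 + 75600x^3 + 45738x^2 + 15288x + 2186
image of x^8: 34992x^7 + 163296x^6 + 353808x^5 + 453600x^4 + 365904x^3 + 183456x^2 + 52464x + 6560
each image's coordinates form column j of the matrix


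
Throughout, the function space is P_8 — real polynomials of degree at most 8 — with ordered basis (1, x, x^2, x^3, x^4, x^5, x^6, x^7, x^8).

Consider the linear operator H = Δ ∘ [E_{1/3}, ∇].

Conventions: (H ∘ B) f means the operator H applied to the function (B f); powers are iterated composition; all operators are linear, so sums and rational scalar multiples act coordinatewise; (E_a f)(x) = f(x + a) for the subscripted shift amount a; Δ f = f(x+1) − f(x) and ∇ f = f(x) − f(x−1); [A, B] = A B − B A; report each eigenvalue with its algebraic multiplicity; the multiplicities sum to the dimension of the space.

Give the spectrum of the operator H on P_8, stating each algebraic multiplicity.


λ = 0 (multiplicity 9)

image of 1: 0
image of x: 0
image of x^2: 0
image of x^3: 0
image of x^4: 0
image of x^5: 0
image of x^6: 0
image of x^7: 0
image of x^8: 0
the matrix is upper triangular; its diagonal is (0, 0, 0, 0, 0, 0, 0, 0, 0)
for a triangular matrix the eigenvalues are the diagonal entries, with algebraic multiplicity their repetition count


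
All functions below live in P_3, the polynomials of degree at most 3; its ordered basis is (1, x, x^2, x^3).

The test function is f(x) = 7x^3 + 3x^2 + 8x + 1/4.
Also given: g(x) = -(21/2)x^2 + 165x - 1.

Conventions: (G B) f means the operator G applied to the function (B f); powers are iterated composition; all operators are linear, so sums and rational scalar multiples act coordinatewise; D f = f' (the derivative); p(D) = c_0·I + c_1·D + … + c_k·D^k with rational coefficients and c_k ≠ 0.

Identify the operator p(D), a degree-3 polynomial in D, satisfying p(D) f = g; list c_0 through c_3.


D^0 f = 7x^3 + 3x^2 + 8x + 1/4
D^1 f = 21x^2 + 6x + 8
D^2 f = 42x + 6
D^3 f = 42
matching coefficients of g against c_0 f + c_1 Df + … from the top degree down determines the c_i
solution: c_0 = 0, c_1 = -1/2, c_2 = 4, c_3 = -1/2

p(D) = -(1/2)·D + 4·D^2 − (1/2)·D^3, i.e. c_0 = 0, c_1 = -1/2, c_2 = 4, c_3 = -1/2


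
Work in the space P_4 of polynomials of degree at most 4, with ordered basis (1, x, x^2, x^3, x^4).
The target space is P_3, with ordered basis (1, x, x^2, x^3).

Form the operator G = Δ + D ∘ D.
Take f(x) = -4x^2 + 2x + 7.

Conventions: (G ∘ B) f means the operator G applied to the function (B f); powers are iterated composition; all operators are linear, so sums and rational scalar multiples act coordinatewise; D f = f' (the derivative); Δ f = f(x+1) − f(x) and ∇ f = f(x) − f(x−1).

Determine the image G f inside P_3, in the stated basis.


Δ f = -8x - 2
D f = -8x + 2
D D f = -8
(Δ + D ∘ D) f = -8x - 10

g(x) = -8x - 10


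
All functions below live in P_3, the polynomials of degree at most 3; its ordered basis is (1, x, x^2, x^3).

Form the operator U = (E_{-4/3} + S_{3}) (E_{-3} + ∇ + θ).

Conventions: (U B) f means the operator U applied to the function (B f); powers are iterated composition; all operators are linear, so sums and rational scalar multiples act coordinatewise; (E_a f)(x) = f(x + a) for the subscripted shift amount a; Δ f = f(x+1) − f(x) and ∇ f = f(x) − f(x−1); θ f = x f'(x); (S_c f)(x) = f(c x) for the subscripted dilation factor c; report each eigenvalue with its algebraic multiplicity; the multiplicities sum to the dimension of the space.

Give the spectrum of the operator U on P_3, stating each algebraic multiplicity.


image of 1: 2
image of x: 8x - 20/3
image of x^2: 30x^2 - 24x + 80/3
image of x^3: 112x^3 - 76x^2 + (400/3)x - 2812/27
the matrix is upper triangular; its diagonal is (2, 8, 30, 112)
for a triangular matrix the eigenvalues are the diagonal entries, with algebraic multiplicity their repetition count

λ = 2 (multiplicity 1), λ = 8 (multiplicity 1), λ = 30 (multiplicity 1), λ = 112 (multiplicity 1)


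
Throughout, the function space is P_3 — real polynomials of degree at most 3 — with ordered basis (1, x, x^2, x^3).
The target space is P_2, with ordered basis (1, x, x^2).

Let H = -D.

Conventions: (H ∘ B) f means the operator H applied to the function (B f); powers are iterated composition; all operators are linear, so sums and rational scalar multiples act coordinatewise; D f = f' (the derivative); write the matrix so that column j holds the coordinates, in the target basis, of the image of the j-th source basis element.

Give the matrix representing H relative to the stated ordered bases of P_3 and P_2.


the matrix is [[0, -1, 0, 0]; [0, 0, -2, 0]; [0, 0, 0, -3]] (rows listed top to bottom)

image of 1: 0
image of x: -1
image of x^2: -2x
image of x^3: -3x^2
each image's coordinates form column j of the matrix


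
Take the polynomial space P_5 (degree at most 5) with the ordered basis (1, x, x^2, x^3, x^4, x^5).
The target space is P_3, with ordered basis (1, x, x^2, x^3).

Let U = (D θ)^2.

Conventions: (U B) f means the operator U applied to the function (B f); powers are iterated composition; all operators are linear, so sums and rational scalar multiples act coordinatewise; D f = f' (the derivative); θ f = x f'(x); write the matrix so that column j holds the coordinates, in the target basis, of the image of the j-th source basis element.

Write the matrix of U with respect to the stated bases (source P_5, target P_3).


image of 1: 0
image of x: 0
image of x^2: 4
image of x^3: 36x
image of x^4: 144x^2
image of x^5: 400x^3
each image's coordinates form column j of the matrix

the matrix is [[0, 0, 4, 0, 0, 0]; [0, 0, 0, 36, 0, 0]; [0, 0, 0, 0, 144, 0]; [0, 0, 0, 0, 0, 400]] (rows listed top to bottom)


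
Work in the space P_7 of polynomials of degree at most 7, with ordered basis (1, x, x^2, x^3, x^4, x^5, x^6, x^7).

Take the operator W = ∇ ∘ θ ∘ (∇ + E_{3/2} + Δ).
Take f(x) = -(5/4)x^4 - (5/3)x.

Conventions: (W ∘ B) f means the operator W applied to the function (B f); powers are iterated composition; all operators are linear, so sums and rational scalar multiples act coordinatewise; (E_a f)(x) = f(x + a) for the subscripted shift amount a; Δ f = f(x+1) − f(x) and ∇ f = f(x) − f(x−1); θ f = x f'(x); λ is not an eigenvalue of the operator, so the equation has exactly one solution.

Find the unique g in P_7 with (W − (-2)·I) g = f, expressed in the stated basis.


the image equals g(x) = -(5/8)x^4 + 5x^3 + (75/8)x^2 - (1435/12)x + 7165/96

write g with unknown coordinates in the stated basis and equate coefficients in (W − (-2)·I) g = f
solving from the highest basis element down gives g = -(5/8)x^4 + 5x^3 + (75/8)x^2 - (1435/12)x + 7165/96
check: W g = -10x^3 - (75/4)x^2 + (475/2)x - 7165/48
so W g − (-2)·g = -(5/4)x^4 - (5/3)x = f ✓


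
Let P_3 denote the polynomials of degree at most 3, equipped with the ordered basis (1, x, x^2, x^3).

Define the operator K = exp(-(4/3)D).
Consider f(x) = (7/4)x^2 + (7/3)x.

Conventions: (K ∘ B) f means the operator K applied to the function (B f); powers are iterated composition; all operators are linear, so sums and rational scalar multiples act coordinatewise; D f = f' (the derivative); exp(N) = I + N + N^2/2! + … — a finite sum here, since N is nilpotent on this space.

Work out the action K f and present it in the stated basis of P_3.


order-1 term: -(14/3)x - 28/9
order-2 term: 28/9
the series for exp(-(4/3)D) f terminates at order 2
exp(-(4/3)D) f = (7/4)x^2 - (7/3)x

the image equals g(x) = (7/4)x^2 - (7/3)x


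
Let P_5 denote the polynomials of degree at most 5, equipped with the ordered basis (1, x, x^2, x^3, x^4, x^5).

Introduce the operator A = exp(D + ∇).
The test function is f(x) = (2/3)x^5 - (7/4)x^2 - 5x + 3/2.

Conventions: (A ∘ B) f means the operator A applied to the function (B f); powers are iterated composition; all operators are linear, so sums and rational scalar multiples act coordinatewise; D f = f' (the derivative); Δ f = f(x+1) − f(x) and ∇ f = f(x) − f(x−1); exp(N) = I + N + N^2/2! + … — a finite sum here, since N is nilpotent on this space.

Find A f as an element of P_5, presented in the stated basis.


order-1 term: (20/3)x^4 - (20/3)x^3 + (20/3)x^2 - (31/3)x - 91/12
order-2 term: (80/3)x^3 - 40x^2 + (110/3)x - 61/3
order-3 term: (160/3)x^2 - 80x + 140/3
order-4 term: (160/3)x - 160/3
order-5 term: 64/3
the series for exp(D + ∇) f terminates at order 5
exp(D + ∇) f = (2/3)x^5 + (20/3)x^4 + 20x^3 + (73/4)x^2 - (16/3)x - 47/4

g(x) = (2/3)x^5 + (20/3)x^4 + 20x^3 + (73/4)x^2 - (16/3)x - 47/4


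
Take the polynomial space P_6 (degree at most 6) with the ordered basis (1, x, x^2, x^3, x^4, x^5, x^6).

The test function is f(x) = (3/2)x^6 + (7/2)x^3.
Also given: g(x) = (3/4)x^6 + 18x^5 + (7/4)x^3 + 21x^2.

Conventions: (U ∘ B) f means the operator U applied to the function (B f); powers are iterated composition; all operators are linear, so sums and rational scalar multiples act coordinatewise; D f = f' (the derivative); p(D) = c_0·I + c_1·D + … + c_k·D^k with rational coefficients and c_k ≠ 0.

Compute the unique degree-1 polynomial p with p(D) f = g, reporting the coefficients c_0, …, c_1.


c_0 = 1/2, c_1 = 2

D^0 f = (3/2)x^6 + (7/2)x^3
D^1 f = 9x^5 + (21/2)x^2
matching coefficients of g against c_0 f + c_1 Df + … from the top degree down determines the c_i
solution: c_0 = 1/2, c_1 = 2


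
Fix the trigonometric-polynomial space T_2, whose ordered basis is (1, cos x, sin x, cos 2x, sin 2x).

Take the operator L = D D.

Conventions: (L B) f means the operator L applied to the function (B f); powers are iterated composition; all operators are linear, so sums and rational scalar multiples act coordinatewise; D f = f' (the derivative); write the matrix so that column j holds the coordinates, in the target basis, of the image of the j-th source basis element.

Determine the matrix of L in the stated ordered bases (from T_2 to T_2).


image of 1: 0
image of cos x: -cos x
image of sin x: -sin x
image of cos 2x: -4cos 2x
image of sin 2x: -4sin 2x
each image's coordinates form column j of the matrix

the matrix is [[0, 0, 0, 0, 0]; [0, -1, 0, 0, 0]; [0, 0, -1, 0, 0]; [0, 0, 0, -4, 0]; [0, 0, 0, 0, -4]] (rows listed top to bottom)


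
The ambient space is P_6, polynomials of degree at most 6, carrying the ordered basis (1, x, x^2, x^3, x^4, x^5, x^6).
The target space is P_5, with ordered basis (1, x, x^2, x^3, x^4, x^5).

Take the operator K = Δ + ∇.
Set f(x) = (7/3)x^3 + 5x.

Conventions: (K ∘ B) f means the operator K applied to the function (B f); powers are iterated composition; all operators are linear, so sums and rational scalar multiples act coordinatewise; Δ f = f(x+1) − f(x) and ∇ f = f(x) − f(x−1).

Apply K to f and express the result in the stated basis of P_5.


Δ f = 7x^2 + 7x + 22/3
∇ f = 7x^2 - 7x + 22/3
(Δ + ∇) f = 14x^2 + 44/3

the result is g(x) = 14x^2 + 44/3
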